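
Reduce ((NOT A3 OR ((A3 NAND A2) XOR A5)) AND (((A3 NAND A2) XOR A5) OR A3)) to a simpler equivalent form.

By distribution ((E OR v) AND (E OR NOT v) = E):
= ((A3 NAND A2) XOR A5)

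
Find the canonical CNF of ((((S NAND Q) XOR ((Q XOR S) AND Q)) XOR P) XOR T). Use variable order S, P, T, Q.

(S OR P OR T OR NOT Q) AND (S OR P OR NOT T OR Q) AND (S OR NOT P OR T OR Q) AND (S OR NOT P OR NOT T OR NOT Q) AND (NOT S OR P OR T OR NOT Q) AND (NOT S OR P OR NOT T OR Q) AND (NOT S OR NOT P OR T OR Q) AND (NOT S OR NOT P OR NOT T OR NOT Q)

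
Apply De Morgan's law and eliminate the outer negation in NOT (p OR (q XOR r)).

NOT p AND NOT (q XOR r)
De Morgan's: NOT(OR of terms) = AND of negations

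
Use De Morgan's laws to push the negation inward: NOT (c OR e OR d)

NOT c AND NOT e AND NOT d
De Morgan's: NOT(OR of terms) = AND of negations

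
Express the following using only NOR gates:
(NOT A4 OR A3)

(((A4 NOR A4) NOR A3) NOR ((A4 NOR A4) NOR A3))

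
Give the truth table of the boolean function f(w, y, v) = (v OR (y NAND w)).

w | y | v | Output
------------------
0 | 0 | 0 | 1
0 | 0 | 1 | 1
0 | 1 | 0 | 1
0 | 1 | 1 | 1
1 | 0 | 0 | 1
1 | 0 | 1 | 1
1 | 1 | 0 | 0
1 | 1 | 1 | 1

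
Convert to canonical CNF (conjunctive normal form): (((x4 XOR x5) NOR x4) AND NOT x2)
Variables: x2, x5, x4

(x2 OR x5 OR NOT x4) AND (x2 OR NOT x5 OR x4) AND (x2 OR NOT x5 OR NOT x4) AND (NOT x2 OR x5 OR x4) AND (NOT x2 OR x5 OR NOT x4) AND (NOT x2 OR NOT x5 OR x4) AND (NOT x2 OR NOT x5 OR NOT x4)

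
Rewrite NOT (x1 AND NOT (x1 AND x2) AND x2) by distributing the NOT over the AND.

NOT x1 OR (x1 AND x2) OR NOT x2
De Morgan's: NOT(AND of terms) = OR of negations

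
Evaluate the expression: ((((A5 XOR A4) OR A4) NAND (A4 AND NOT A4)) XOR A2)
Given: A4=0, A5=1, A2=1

Substituting: ((((1 XOR 0) OR 0) NAND (0 AND NOT 0)) XOR 1)
= 0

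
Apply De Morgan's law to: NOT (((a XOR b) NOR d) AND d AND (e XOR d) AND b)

NOT ((a XOR b) NOR d) OR NOT d OR NOT (e XOR d) OR NOT b
De Morgan's: NOT(AND of terms) = OR of negations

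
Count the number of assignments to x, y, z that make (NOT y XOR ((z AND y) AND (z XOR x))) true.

Satisfying assignments: (0,0,0), (0,0,1), (0,1,1), (1,0,0), (1,0,1)
Count: 5 out of 8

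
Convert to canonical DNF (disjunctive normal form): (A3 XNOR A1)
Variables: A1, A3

(NOT A1 AND NOT A3) OR (A1 AND A3)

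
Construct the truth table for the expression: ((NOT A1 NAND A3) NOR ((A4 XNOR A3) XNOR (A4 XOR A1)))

A3 | A4 | A1 | Output
---------------------
0 | 0 | 0 | 0
0 | 0 | 1 | 0
0 | 1 | 0 | 0
0 | 1 | 1 | 0
1 | 0 | 0 | 0
1 | 0 | 1 | 0
1 | 1 | 0 | 0
1 | 1 | 1 | 0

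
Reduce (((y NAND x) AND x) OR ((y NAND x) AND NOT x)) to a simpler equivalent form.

By distribution ((E AND v) OR (E AND NOT v) = E):
= (y NAND x)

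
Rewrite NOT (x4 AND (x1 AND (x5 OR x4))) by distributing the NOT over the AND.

NOT x4 OR NOT (x1 AND (x5 OR x4))
De Morgan's: NOT(AND of terms) = OR of negations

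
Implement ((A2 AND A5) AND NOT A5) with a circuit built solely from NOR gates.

((((A2 NOR A2) NOR (A5 NOR A5)) NOR ((A2 NOR A2) NOR (A5 NOR A5))) NOR ((A5 NOR A5) NOR (A5 NOR A5)))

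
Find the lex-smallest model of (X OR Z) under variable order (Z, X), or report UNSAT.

Z=0, X=1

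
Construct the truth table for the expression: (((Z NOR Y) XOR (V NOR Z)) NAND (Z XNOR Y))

Y | Z | V | Output
------------------
0 | 0 | 0 | 1
0 | 0 | 1 | 0
0 | 1 | 0 | 1
0 | 1 | 1 | 1
1 | 0 | 0 | 1
1 | 0 | 1 | 1
1 | 1 | 0 | 1
1 | 1 | 1 | 1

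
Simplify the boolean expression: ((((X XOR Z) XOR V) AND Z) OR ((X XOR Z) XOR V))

By absorption (E OR (E AND v) = E):
= ((X XOR Z) XOR V)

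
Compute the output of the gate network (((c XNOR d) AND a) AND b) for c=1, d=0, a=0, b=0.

Substituting: (((1 XNOR 0) AND 0) AND 0)
= 0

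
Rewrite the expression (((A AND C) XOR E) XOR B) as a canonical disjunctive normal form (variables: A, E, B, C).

(NOT A AND NOT E AND B AND NOT C) OR (NOT A AND NOT E AND B AND C) OR (NOT A AND E AND NOT B AND NOT C) OR (NOT A AND E AND NOT B AND C) OR (A AND NOT E AND NOT B AND C) OR (A AND NOT E AND B AND NOT C) OR (A AND E AND NOT B AND NOT C) OR (A AND E AND B AND C)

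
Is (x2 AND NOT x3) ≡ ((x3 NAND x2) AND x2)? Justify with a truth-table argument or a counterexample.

Yes, they are equivalent — the two output columns agree on all 4 assignments:
x2 | x3 | Expression 1 | Expression 2
-------------------------------------
0 | 0 | 0 | 0
0 | 1 | 0 | 0
1 | 0 | 1 | 1
1 | 1 | 0 | 0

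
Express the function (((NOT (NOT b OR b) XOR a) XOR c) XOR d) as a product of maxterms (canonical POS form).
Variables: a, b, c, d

ΠM(0, 3, 4, 7, 9, 10, 13, 14) = (a OR b OR c OR d) AND (a OR b OR NOT c OR NOT d) AND (a OR NOT b OR c OR d) AND (a OR NOT b OR NOT c OR NOT d) AND (NOT a OR b OR c OR NOT d) AND (NOT a OR b OR NOT c OR d) AND (NOT a OR NOT b OR c OR NOT d) AND (NOT a OR NOT b OR NOT c OR d)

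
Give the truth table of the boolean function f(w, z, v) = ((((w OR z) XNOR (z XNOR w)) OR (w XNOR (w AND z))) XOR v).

w | z | v | Output
------------------
0 | 0 | 0 | 1
0 | 0 | 1 | 0
0 | 1 | 0 | 1
0 | 1 | 1 | 0
1 | 0 | 0 | 0
1 | 0 | 1 | 1
1 | 1 | 0 | 1
1 | 1 | 1 | 0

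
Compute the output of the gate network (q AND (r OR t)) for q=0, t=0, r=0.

Substituting: (0 AND (0 OR 0))
= 0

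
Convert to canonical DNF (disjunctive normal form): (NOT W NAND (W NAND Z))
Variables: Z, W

(NOT Z AND W) OR (Z AND W)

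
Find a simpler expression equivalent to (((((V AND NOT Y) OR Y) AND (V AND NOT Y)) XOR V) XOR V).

By XOR self-cancellation ((E XOR v) XOR v = E) then absorption (E AND (E OR v) = E):
= (V AND NOT Y)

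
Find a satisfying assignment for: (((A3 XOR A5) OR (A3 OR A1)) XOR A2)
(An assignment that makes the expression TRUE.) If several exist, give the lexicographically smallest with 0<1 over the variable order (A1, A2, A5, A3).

A1=0, A2=0, A5=0, A3=1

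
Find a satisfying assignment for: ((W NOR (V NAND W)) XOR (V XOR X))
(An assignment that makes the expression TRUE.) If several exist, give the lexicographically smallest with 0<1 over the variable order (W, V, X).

W=0, V=0, X=1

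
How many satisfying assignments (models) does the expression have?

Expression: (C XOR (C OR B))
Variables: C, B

Satisfying assignments: (0,1)
Count: 1 out of 4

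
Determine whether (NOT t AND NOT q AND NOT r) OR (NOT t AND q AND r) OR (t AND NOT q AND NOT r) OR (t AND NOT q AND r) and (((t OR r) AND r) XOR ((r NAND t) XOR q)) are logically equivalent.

Yes, they are equivalent — the two output columns agree on all 8 assignments:
t | q | r | Expression 1 | Expression 2
---------------------------------------
0 | 0 | 0 | 1 | 1
0 | 0 | 1 | 0 | 0
0 | 1 | 0 | 0 | 0
0 | 1 | 1 | 1 | 1
1 | 0 | 0 | 1 | 1
1 | 0 | 1 | 1 | 1
1 | 1 | 0 | 0 | 0
1 | 1 | 1 | 0 | 0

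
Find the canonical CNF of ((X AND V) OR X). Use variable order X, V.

(X OR V) AND (X OR NOT V)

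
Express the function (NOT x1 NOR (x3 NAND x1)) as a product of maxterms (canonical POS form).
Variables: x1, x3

ΠM(0, 1, 2) = (x1 OR x3) AND (x1 OR NOT x3) AND (NOT x1 OR x3)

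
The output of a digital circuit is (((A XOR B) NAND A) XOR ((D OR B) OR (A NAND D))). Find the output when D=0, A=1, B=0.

Substituting: (((1 XOR 0) NAND 1) XOR ((0 OR 0) OR (1 NAND 0)))
= 1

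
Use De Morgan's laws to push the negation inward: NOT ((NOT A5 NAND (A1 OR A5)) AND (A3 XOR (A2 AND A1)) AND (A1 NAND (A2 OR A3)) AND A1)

NOT (NOT A5 NAND (A1 OR A5)) OR NOT (A3 XOR (A2 AND A1)) OR NOT (A1 NAND (A2 OR A3)) OR NOT A1
De Morgan's: NOT(AND of terms) = OR of negations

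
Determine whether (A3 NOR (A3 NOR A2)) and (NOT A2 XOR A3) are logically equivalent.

No. Counterexample: with A3=0, A2=0, Expression 1 = 0 but Expression 2 = 1.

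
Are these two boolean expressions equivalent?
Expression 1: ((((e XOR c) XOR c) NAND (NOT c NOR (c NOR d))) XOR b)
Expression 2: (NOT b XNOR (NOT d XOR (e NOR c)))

No. Counterexample: with d=0, e=0, c=0, b=0, Expression 1 = 1 but Expression 2 = 0.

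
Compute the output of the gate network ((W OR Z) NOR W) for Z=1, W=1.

Substituting: ((1 OR 1) NOR 1)
= 0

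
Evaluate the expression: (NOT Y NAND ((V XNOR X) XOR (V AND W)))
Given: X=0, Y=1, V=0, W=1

Substituting: (NOT 1 NAND ((0 XNOR 0) XOR (0 AND 1)))
= 1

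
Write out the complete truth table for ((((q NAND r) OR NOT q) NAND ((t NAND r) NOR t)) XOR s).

r | q | s | t | Output
----------------------
0 | 0 | 0 | 0 | 1
0 | 0 | 0 | 1 | 1
0 | 0 | 1 | 0 | 0
0 | 0 | 1 | 1 | 0
0 | 1 | 0 | 0 | 1
0 | 1 | 0 | 1 | 1
0 | 1 | 1 | 0 | 0
0 | 1 | 1 | 1 | 0
1 | 0 | 0 | 0 | 1
1 | 0 | 0 | 1 | 1
1 | 0 | 1 | 0 | 0
1 | 0 | 1 | 1 | 0
1 | 1 | 0 | 0 | 1
1 | 1 | 0 | 1 | 1
1 | 1 | 1 | 0 | 0
1 | 1 | 1 | 1 | 0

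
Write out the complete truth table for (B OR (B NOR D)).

B | D | Output
--------------
0 | 0 | 1
0 | 1 | 0
1 | 0 | 1
1 | 1 | 1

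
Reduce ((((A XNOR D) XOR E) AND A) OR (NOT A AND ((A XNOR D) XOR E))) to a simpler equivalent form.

By distribution ((E AND v) OR (E AND NOT v) = E):
= ((A XNOR D) XOR E)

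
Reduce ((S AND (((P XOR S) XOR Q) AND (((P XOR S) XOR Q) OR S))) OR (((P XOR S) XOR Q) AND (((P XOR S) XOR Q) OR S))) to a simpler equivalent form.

By absorption (E OR (E AND v) = E) then absorption (E AND (E OR v) = E):
= ((P XOR S) XOR Q)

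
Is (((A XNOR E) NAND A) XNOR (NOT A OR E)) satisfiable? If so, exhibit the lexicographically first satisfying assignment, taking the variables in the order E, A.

E=0, A=0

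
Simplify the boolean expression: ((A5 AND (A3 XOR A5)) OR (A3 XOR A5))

By absorption (E OR (E AND v) = E):
= (A3 XOR A5)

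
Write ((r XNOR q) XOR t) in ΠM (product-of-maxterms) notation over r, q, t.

ΠM(1, 2, 4, 7) = (r OR q OR NOT t) AND (r OR NOT q OR t) AND (NOT r OR q OR t) AND (NOT r OR NOT q OR NOT t)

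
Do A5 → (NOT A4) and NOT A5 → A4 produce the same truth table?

No, Inverse is not equivalent to original (counterexample: A5=0, A4=0)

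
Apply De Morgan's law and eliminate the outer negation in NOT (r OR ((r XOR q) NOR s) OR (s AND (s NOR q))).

NOT r AND NOT ((r XOR q) NOR s) AND NOT (s AND (s NOR q))
De Morgan's: NOT(OR of terms) = AND of negations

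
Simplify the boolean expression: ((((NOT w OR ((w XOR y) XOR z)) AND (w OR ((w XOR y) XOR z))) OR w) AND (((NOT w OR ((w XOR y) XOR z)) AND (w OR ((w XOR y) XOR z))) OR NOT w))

By distribution ((E OR v) AND (E OR NOT v) = E) then distribution ((E OR v) AND (E OR NOT v) = E):
= ((w XOR y) XOR z)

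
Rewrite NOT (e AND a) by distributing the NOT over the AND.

NOT e OR NOT a
De Morgan's: NOT(AND of terms) = OR of negations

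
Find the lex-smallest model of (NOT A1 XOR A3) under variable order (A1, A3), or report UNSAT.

A1=0, A3=0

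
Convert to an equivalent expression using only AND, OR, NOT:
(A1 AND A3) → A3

NOT (A1 AND A3) OR A3
(Implication elimination: A → B = NOT A OR B)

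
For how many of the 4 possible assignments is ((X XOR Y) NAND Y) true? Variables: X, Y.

Satisfying assignments: (0,0), (1,0), (1,1)
Count: 3 out of 4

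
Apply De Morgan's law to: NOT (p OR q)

NOT p AND NOT q
De Morgan's: NOT(OR of terms) = AND of negations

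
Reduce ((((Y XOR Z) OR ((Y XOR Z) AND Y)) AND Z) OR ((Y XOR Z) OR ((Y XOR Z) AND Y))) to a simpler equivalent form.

By absorption (E OR (E AND v) = E) then absorption (E OR (E AND v) = E):
= (Y XOR Z)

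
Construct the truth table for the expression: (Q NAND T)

T | Q | Output
--------------
0 | 0 | 1
0 | 1 | 1
1 | 0 | 1
1 | 1 | 0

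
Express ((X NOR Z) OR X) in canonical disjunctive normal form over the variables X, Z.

(NOT X AND NOT Z) OR (X AND NOT Z) OR (X AND Z)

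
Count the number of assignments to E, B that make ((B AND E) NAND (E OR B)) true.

Satisfying assignments: (0,0), (0,1), (1,0)
Count: 3 out of 4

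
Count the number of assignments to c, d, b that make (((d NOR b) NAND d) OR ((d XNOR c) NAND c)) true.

Satisfying assignments: (0,0,0), (0,0,1), (0,1,0), (0,1,1), (1,0,0), (1,0,1), (1,1,0), (1,1,1)
Count: 8 out of 8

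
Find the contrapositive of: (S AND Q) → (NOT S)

Contrapositive: S → NOT (S AND Q)
Note: A statement and its contrapositive are logically equivalent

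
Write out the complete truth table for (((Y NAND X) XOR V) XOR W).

V | W | X | Y | Output
----------------------
0 | 0 | 0 | 0 | 1
0 | 0 | 0 | 1 | 1
0 | 0 | 1 | 0 | 1
0 | 0 | 1 | 1 | 0
0 | 1 | 0 | 0 | 0
0 | 1 | 0 | 1 | 0
0 | 1 | 1 | 0 | 0
0 | 1 | 1 | 1 | 1
1 | 0 | 0 | 0 | 0
1 | 0 | 0 | 1 | 0
1 | 0 | 1 | 0 | 0
1 | 0 | 1 | 1 | 1
1 | 1 | 0 | 0 | 1
1 | 1 | 0 | 1 | 1
1 | 1 | 1 | 0 | 1
1 | 1 | 1 | 1 | 0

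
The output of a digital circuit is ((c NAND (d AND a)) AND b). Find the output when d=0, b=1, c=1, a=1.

Substituting: ((1 NAND (0 AND 1)) AND 1)
= 1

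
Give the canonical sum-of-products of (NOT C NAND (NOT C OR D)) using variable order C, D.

Σm(2, 3) = (C AND NOT D) OR (C AND D)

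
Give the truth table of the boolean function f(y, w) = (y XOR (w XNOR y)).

y | w | Output
--------------
0 | 0 | 1
0 | 1 | 0
1 | 0 | 1
1 | 1 | 0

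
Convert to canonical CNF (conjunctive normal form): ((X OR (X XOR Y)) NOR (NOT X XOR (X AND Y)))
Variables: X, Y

(X OR Y) AND (X OR NOT Y) AND (NOT X OR Y) AND (NOT X OR NOT Y)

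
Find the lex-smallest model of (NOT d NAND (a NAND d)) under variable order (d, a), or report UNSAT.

d=1, a=0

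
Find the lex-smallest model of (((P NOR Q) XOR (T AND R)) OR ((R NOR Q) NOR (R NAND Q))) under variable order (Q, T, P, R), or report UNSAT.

Q=0, T=0, P=0, R=0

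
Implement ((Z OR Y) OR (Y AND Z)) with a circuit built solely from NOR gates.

((((Z NOR Y) NOR (Z NOR Y)) NOR ((Y NOR Y) NOR (Z NOR Z))) NOR (((Z NOR Y) NOR (Z NOR Y)) NOR ((Y NOR Y) NOR (Z NOR Z))))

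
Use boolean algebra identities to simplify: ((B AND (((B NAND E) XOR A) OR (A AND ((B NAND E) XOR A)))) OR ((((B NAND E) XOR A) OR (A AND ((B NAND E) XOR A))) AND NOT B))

By distribution ((E AND v) OR (E AND NOT v) = E) then absorption (E OR (E AND v) = E):
= ((B NAND E) XOR A)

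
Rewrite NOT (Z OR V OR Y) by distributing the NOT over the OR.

NOT Z AND NOT V AND NOT Y
De Morgan's: NOT(OR of terms) = AND of negations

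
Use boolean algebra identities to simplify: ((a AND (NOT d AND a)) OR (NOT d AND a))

By absorption (E OR (E AND v) = E):
= (NOT d AND a)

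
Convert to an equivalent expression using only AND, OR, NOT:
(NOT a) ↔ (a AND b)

((NOT a) AND (a AND b)) OR (a AND NOT (a AND b))
(Biconditional = both true or both false)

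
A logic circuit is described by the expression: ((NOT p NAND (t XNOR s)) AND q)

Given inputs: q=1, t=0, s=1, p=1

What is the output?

Substituting: ((NOT 1 NAND (0 XNOR 1)) AND 1)
= 1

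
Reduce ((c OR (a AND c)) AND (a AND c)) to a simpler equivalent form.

By absorption (E AND (E OR v) = E):
= (a AND c)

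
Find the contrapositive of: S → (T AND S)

Contrapositive: NOT (T AND S) → NOT S
Note: A statement and its contrapositive are logically equivalent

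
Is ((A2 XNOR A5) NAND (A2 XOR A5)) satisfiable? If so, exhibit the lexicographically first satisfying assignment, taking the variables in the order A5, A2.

A5=0, A2=0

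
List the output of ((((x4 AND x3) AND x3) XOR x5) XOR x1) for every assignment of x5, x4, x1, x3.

x5 | x4 | x1 | x3 | Output
--------------------------
0 | 0 | 0 | 0 | 0
0 | 0 | 0 | 1 | 0
0 | 0 | 1 | 0 | 1
0 | 0 | 1 | 1 | 1
0 | 1 | 0 | 0 | 0
0 | 1 | 0 | 1 | 1
0 | 1 | 1 | 0 | 1
0 | 1 | 1 | 1 | 0
1 | 0 | 0 | 0 | 1
1 | 0 | 0 | 1 | 1
1 | 0 | 1 | 0 | 0
1 | 0 | 1 | 1 | 0
1 | 1 | 0 | 0 | 1
1 | 1 | 0 | 1 | 0
1 | 1 | 1 | 0 | 0
1 | 1 | 1 | 1 | 1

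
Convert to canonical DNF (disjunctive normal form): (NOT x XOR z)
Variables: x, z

(NOT x AND NOT z) OR (x AND z)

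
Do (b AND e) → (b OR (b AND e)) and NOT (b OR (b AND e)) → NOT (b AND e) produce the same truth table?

Yes, Contrapositive is always equivalent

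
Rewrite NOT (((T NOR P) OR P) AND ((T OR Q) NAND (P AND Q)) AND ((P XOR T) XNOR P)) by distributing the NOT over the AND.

NOT ((T NOR P) OR P) OR NOT ((T OR Q) NAND (P AND Q)) OR NOT ((P XOR T) XNOR P)
De Morgan's: NOT(AND of terms) = OR of negations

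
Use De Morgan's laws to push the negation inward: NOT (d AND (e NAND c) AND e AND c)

NOT d OR NOT (e NAND c) OR NOT e OR NOT c
De Morgan's: NOT(AND of terms) = OR of negations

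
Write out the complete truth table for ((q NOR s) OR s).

q | s | Output
--------------
0 | 0 | 1
0 | 1 | 1
1 | 0 | 0
1 | 1 | 1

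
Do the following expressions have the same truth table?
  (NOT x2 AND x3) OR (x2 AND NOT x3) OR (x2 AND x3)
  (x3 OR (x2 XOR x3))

Yes, they are equivalent — the two output columns agree on all 4 assignments:
x2 | x3 | Expression 1 | Expression 2
-------------------------------------
0 | 0 | 0 | 0
0 | 1 | 1 | 1
1 | 0 | 1 | 1
1 | 1 | 1 | 1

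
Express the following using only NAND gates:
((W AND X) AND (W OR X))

((((W NAND X) NAND (W NAND X)) NAND ((W NAND W) NAND (X NAND X))) NAND (((W NAND X) NAND (W NAND X)) NAND ((W NAND W) NAND (X NAND X))))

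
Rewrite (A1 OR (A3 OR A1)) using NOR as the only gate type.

((A1 NOR ((A3 NOR A1) NOR (A3 NOR A1))) NOR (A1 NOR ((A3 NOR A1) NOR (A3 NOR A1))))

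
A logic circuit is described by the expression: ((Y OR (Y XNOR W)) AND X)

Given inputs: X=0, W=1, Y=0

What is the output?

Substituting: ((0 OR (0 XNOR 1)) AND 0)
= 0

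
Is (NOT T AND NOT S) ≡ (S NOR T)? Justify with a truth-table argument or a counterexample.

Yes, they are equivalent — the two output columns agree on all 4 assignments:
T | S | Expression 1 | Expression 2
-----------------------------------
0 | 0 | 1 | 1
0 | 1 | 0 | 0
1 | 0 | 0 | 0
1 | 1 | 0 | 0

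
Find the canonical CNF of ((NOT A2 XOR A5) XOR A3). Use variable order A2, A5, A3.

(A2 OR A5 OR NOT A3) AND (A2 OR NOT A5 OR A3) AND (NOT A2 OR A5 OR A3) AND (NOT A2 OR NOT A5 OR NOT A3)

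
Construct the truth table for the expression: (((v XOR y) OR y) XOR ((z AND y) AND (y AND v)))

z | y | v | Output
------------------
0 | 0 | 0 | 0
0 | 0 | 1 | 1
0 | 1 | 0 | 1
0 | 1 | 1 | 1
1 | 0 | 0 | 0
1 | 0 | 1 | 1
1 | 1 | 0 | 1
1 | 1 | 1 | 0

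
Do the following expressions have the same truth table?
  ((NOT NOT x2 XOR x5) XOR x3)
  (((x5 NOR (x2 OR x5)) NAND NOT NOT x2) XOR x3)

No. Counterexample: with x5=0, x3=0, x2=0, Expression 1 = 0 but Expression 2 = 1.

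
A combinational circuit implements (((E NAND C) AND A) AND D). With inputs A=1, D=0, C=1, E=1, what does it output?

Substituting: (((1 NAND 1) AND 1) AND 0)
= 0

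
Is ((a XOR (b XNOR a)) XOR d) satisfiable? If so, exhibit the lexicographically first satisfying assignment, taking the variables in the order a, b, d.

a=0, b=0, d=0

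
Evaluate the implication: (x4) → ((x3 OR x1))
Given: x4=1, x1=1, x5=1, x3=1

Antecedent (x4) = 1; consequent ((x3 OR x1)) = 1.
1 → 1 = 1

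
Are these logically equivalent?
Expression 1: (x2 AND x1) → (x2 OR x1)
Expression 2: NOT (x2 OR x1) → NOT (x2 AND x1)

Yes, Contrapositive is always equivalent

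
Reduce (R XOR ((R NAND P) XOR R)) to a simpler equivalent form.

By XOR self-cancellation ((E XOR v) XOR v = E):
= (R NAND P)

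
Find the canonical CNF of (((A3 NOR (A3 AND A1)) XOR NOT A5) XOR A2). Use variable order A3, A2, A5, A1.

(A3 OR A2 OR A5 OR A1) AND (A3 OR A2 OR A5 OR NOT A1) AND (A3 OR NOT A2 OR NOT A5 OR A1) AND (A3 OR NOT A2 OR NOT A5 OR NOT A1) AND (NOT A3 OR A2 OR NOT A5 OR A1) AND (NOT A3 OR A2 OR NOT A5 OR NOT A1) AND (NOT A3 OR NOT A2 OR A5 OR A1) AND (NOT A3 OR NOT A2 OR A5 OR NOT A1)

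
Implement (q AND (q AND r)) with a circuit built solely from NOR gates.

((q NOR q) NOR (((q NOR q) NOR (r NOR r)) NOR ((q NOR q) NOR (r NOR r))))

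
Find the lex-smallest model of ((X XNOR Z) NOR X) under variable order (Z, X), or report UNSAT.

Z=1, X=0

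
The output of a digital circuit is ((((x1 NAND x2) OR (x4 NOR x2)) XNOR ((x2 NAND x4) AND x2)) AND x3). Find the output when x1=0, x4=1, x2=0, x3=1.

Substituting: ((((0 NAND 0) OR (1 NOR 0)) XNOR ((0 NAND 1) AND 0)) AND 1)
= 0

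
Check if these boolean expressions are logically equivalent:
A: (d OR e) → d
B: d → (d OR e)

No, Converse is not equivalent to original (counterexample: c=0, d=0, e=1)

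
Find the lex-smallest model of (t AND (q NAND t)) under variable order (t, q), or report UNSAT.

t=1, q=0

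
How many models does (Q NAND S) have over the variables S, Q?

Satisfying assignments: (0,0), (0,1), (1,0)
Count: 3 out of 4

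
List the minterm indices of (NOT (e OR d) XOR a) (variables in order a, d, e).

Σm(0, 5, 6, 7) = (NOT a AND NOT d AND NOT e) OR (a AND NOT d AND e) OR (a AND d AND NOT e) OR (a AND d AND e)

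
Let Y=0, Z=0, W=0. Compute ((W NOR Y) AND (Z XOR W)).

Substituting: ((0 NOR 0) AND (0 XOR 0))
= 0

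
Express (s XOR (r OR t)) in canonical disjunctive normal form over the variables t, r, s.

(NOT t AND NOT r AND s) OR (NOT t AND r AND NOT s) OR (t AND NOT r AND NOT s) OR (t AND r AND NOT s)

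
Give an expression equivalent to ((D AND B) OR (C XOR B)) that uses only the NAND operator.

((((D NAND B) NAND (D NAND B)) NAND ((D NAND B) NAND (D NAND B))) NAND (((C NAND (C NAND B)) NAND (B NAND (C NAND B))) NAND ((C NAND (C NAND B)) NAND (B NAND (C NAND B)))))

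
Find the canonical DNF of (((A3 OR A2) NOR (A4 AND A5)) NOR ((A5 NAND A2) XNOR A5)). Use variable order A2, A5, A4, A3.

(NOT A2 AND NOT A5 AND NOT A4 AND A3) OR (NOT A2 AND NOT A5 AND A4 AND A3) OR (A2 AND NOT A5 AND NOT A4 AND NOT A3) OR (A2 AND NOT A5 AND NOT A4 AND A3) OR (A2 AND NOT A5 AND A4 AND NOT A3) OR (A2 AND NOT A5 AND A4 AND A3) OR (A2 AND A5 AND NOT A4 AND NOT A3) OR (A2 AND A5 AND NOT A4 AND A3) OR (A2 AND A5 AND A4 AND NOT A3) OR (A2 AND A5 AND A4 AND A3)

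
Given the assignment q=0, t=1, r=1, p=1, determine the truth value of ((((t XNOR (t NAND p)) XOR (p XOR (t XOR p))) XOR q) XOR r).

Substituting: ((((1 XNOR (1 NAND 1)) XOR (1 XOR (1 XOR 1))) XOR 0) XOR 1)
= 0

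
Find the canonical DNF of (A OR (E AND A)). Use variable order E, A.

(NOT E AND A) OR (E AND A)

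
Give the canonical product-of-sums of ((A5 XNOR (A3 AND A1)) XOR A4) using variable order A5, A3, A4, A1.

ΠM(2, 3, 5, 6, 8, 9, 12, 15) = (A5 OR A3 OR NOT A4 OR A1) AND (A5 OR A3 OR NOT A4 OR NOT A1) AND (A5 OR NOT A3 OR A4 OR NOT A1) AND (A5 OR NOT A3 OR NOT A4 OR A1) AND (NOT A5 OR A3 OR A4 OR A1) AND (NOT A5 OR A3 OR A4 OR NOT A1) AND (NOT A5 OR NOT A3 OR A4 OR A1) AND (NOT A5 OR NOT A3 OR NOT A4 OR NOT A1)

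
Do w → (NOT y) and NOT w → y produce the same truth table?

No, Inverse is not equivalent to original (counterexample: w=0, y=0)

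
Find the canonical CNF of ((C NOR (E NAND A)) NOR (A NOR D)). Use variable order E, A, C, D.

(E OR A OR C OR D) AND (E OR A OR NOT C OR D) AND (NOT E OR A OR C OR D) AND (NOT E OR A OR NOT C OR D) AND (NOT E OR NOT A OR C OR D) AND (NOT E OR NOT A OR C OR NOT D)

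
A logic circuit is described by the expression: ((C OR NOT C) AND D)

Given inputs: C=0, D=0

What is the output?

Substituting: ((0 OR NOT 0) AND 0)
= 0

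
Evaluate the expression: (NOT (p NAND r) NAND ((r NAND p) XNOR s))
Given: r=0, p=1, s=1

Substituting: (NOT (1 NAND 0) NAND ((0 NAND 1) XNOR 1))
= 1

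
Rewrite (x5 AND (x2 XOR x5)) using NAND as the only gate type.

((x5 NAND ((x2 NAND (x2 NAND x5)) NAND (x5 NAND (x2 NAND x5)))) NAND (x5 NAND ((x2 NAND (x2 NAND x5)) NAND (x5 NAND (x2 NAND x5)))))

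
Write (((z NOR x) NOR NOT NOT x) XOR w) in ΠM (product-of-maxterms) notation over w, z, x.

ΠM(0, 1, 3, 6) = (w OR z OR x) AND (w OR z OR NOT x) AND (w OR NOT z OR NOT x) AND (NOT w OR NOT z OR x)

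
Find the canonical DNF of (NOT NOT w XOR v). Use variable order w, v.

(NOT w AND v) OR (w AND NOT v)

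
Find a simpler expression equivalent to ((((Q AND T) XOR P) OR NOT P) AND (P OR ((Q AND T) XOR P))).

By distribution ((E OR v) AND (E OR NOT v) = E):
= ((Q AND T) XOR P)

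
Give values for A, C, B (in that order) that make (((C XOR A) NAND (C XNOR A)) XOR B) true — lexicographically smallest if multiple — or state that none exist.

A=0, C=0, B=0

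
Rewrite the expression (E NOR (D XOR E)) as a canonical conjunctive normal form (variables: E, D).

(E OR NOT D) AND (NOT E OR D) AND (NOT E OR NOT D)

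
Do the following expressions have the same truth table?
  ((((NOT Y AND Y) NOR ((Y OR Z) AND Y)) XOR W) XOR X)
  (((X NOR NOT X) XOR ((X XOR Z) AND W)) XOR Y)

No. Counterexample: with W=0, X=0, Y=0, Z=0, Expression 1 = 1 but Expression 2 = 0.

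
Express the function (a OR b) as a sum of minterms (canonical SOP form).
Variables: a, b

Σm(1, 2, 3) = (NOT a AND b) OR (a AND NOT b) OR (a AND b)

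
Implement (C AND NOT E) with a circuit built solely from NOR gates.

((C NOR C) NOR ((E NOR E) NOR (E NOR E)))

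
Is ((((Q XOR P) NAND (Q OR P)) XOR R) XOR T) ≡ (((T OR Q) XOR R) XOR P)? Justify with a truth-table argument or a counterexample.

No. Counterexample: with R=0, P=0, Q=0, T=0, Expression 1 = 1 but Expression 2 = 0.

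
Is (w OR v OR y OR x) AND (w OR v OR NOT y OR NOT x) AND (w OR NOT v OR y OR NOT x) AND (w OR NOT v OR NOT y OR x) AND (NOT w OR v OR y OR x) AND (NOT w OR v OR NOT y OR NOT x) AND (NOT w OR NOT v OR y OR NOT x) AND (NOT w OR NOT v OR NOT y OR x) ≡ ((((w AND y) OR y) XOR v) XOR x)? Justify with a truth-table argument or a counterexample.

Yes, they are equivalent — the two output columns agree on all 16 assignments:
w | v | y | x | Expression 1 | Expression 2
-------------------------------------------
0 | 0 | 0 | 0 | 0 | 0
0 | 0 | 0 | 1 | 1 | 1
0 | 0 | 1 | 0 | 1 | 1
0 | 0 | 1 | 1 | 0 | 0
0 | 1 | 0 | 0 | 1 | 1
0 | 1 | 0 | 1 | 0 | 0
0 | 1 | 1 | 0 | 0 | 0
0 | 1 | 1 | 1 | 1 | 1
1 | 0 | 0 | 0 | 0 | 0
1 | 0 | 0 | 1 | 1 | 1
1 | 0 | 1 | 0 | 1 | 1
1 | 0 | 1 | 1 | 0 | 0
1 | 1 | 0 | 0 | 1 | 1
1 | 1 | 0 | 1 | 0 | 0
1 | 1 | 1 | 0 | 0 | 0
1 | 1 | 1 | 1 | 1 | 1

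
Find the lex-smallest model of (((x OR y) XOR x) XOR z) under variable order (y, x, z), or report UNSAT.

y=0, x=0, z=1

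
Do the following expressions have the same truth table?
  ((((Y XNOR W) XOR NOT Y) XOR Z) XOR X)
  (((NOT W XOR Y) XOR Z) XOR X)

No. Counterexample: with W=0, Y=0, Z=0, X=0, Expression 1 = 0 but Expression 2 = 1.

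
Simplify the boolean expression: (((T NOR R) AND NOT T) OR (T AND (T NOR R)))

By distribution ((E AND v) OR (E AND NOT v) = E):
= (T NOR R)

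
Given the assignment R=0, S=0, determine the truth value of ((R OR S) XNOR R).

Substituting: ((0 OR 0) XNOR 0)
= 1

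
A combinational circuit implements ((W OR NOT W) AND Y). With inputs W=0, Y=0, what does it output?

Substituting: ((0 OR NOT 0) AND 0)
= 0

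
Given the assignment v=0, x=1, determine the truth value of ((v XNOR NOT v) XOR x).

Substituting: ((0 XNOR NOT 0) XOR 1)
= 1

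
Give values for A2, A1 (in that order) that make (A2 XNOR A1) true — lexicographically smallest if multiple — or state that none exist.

A2=0, A1=0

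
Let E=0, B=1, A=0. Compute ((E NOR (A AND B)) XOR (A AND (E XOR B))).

Substituting: ((0 NOR (0 AND 1)) XOR (0 AND (0 XOR 1)))
= 1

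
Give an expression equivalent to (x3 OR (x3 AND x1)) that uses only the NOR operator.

((x3 NOR ((x3 NOR x3) NOR (x1 NOR x1))) NOR (x3 NOR ((x3 NOR x3) NOR (x1 NOR x1))))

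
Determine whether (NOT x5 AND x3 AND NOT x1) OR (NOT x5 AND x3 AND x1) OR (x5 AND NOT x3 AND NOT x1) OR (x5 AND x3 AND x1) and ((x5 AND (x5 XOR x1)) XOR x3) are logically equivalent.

Yes, they are equivalent — the two output columns agree on all 8 assignments:
x5 | x3 | x1 | Expression 1 | Expression 2
------------------------------------------
0 | 0 | 0 | 0 | 0
0 | 0 | 1 | 0 | 0
0 | 1 | 0 | 1 | 1
0 | 1 | 1 | 1 | 1
1 | 0 | 0 | 1 | 1
1 | 0 | 1 | 0 | 0
1 | 1 | 0 | 0 | 0
1 | 1 | 1 | 1 | 1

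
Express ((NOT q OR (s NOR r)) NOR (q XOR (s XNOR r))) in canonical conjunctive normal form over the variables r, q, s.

(r OR q OR s) AND (r OR q OR NOT s) AND (r OR NOT q OR s) AND (r OR NOT q OR NOT s) AND (NOT r OR q OR s) AND (NOT r OR q OR NOT s) AND (NOT r OR NOT q OR s)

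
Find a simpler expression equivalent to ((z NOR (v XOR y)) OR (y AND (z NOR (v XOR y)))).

By absorption (E OR (E AND v) = E):
= (z NOR (v XOR y))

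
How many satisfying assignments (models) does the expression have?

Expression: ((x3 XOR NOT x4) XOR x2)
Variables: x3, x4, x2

Satisfying assignments: (0,0,0), (0,1,1), (1,0,1), (1,1,0)
Count: 4 out of 8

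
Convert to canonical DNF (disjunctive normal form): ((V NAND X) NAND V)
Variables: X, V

(NOT X AND NOT V) OR (X AND NOT V) OR (X AND V)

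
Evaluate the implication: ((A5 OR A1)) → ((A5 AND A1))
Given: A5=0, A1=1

Antecedent ((A5 OR A1)) = 1; consequent ((A5 AND A1)) = 0.
1 → 0 = 0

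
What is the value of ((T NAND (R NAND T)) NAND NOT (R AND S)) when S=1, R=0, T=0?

Substituting: ((0 NAND (0 NAND 0)) NAND NOT (0 AND 1))
= 0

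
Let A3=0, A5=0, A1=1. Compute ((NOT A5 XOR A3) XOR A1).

Substituting: ((NOT 0 XOR 0) XOR 1)
= 0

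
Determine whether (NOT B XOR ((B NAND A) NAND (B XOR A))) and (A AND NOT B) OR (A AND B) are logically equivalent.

Yes, they are equivalent — the two output columns agree on all 4 assignments:
A | B | Expression 1 | Expression 2
-----------------------------------
0 | 0 | 0 | 0
0 | 1 | 0 | 0
1 | 0 | 1 | 1
1 | 1 | 1 | 1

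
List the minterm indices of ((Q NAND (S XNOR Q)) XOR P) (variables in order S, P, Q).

Σm(0, 1, 4, 7) = (NOT S AND NOT P AND NOT Q) OR (NOT S AND NOT P AND Q) OR (S AND NOT P AND NOT Q) OR (S AND P AND Q)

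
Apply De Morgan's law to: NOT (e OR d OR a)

NOT e AND NOT d AND NOT a
De Morgan's: NOT(OR of terms) = AND of negations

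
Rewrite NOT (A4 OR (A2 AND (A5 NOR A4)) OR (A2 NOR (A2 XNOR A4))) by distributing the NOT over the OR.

NOT A4 AND NOT (A2 AND (A5 NOR A4)) AND NOT (A2 NOR (A2 XNOR A4))
De Morgan's: NOT(OR of terms) = AND of negations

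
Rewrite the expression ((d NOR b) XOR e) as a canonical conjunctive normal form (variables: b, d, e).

(b OR d OR NOT e) AND (b OR NOT d OR e) AND (NOT b OR d OR e) AND (NOT b OR NOT d OR e)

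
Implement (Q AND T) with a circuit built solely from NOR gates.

((Q NOR Q) NOR (T NOR T))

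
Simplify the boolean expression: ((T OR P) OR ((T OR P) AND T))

By absorption (E OR (E AND v) = E):
= (T OR P)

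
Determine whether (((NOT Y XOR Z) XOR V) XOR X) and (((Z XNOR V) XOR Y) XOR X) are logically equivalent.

Yes, they are equivalent — the two output columns agree on all 16 assignments:
Y | Z | V | X | Expression 1 | Expression 2
-------------------------------------------
0 | 0 | 0 | 0 | 1 | 1
0 | 0 | 0 | 1 | 0 | 0
0 | 0 | 1 | 0 | 0 | 0
0 | 0 | 1 | 1 | 1 | 1
0 | 1 | 0 | 0 | 0 | 0
0 | 1 | 0 | 1 | 1 | 1
0 | 1 | 1 | 0 | 1 | 1
0 | 1 | 1 | 1 | 0 | 0
1 | 0 | 0 | 0 | 0 | 0
1 | 0 | 0 | 1 | 1 | 1
1 | 0 | 1 | 0 | 1 | 1
1 | 0 | 1 | 1 | 0 | 0
1 | 1 | 0 | 0 | 1 | 1
1 | 1 | 0 | 1 | 0 | 0
1 | 1 | 1 | 0 | 0 | 0
1 | 1 | 1 | 1 | 1 | 1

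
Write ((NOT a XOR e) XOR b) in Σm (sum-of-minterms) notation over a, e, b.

Σm(0, 3, 5, 6) = (NOT a AND NOT e AND NOT b) OR (NOT a AND e AND b) OR (a AND NOT e AND b) OR (a AND e AND NOT b)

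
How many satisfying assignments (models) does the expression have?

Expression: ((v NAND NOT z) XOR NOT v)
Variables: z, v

Satisfying assignments: (1,1)
Count: 1 out of 4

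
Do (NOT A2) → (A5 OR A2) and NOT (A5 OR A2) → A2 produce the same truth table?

Yes, Contrapositive is always equivalent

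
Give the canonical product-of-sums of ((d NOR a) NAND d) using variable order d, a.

ΠM() = TRUE (no maxterms)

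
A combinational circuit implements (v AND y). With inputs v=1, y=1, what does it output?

Substituting: (1 AND 1)
= 1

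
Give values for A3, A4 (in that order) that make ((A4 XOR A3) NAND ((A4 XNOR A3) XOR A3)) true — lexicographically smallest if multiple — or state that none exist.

A3=0, A4=0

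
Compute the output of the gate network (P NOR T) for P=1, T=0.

Substituting: (1 NOR 0)
= 0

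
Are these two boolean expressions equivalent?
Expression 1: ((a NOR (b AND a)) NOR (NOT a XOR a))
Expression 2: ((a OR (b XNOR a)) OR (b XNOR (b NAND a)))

No. Counterexample: with b=0, a=0, Expression 1 = 0 but Expression 2 = 1.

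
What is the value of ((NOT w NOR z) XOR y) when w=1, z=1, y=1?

Substituting: ((NOT 1 NOR 1) XOR 1)
= 1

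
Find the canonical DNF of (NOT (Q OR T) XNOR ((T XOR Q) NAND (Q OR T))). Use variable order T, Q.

(NOT T AND NOT Q) OR (NOT T AND Q) OR (T AND NOT Q)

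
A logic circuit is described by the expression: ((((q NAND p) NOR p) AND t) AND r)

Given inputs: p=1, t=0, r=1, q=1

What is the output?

Substituting: ((((1 NAND 1) NOR 1) AND 0) AND 1)
= 0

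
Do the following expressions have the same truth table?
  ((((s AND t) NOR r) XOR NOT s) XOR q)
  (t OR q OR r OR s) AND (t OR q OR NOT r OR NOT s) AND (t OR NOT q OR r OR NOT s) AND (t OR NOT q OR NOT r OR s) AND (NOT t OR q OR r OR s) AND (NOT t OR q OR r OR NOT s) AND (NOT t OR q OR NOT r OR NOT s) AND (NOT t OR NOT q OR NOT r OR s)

Yes, they are equivalent — the two output columns agree on all 16 assignments:
t | q | r | s | Expression 1 | Expression 2
-------------------------------------------
0 | 0 | 0 | 0 | 0 | 0
0 | 0 | 0 | 1 | 1 | 1
0 | 0 | 1 | 0 | 1 | 1
0 | 0 | 1 | 1 | 0 | 0
0 | 1 | 0 | 0 | 1 | 1
0 | 1 | 0 | 1 | 0 | 0
0 | 1 | 1 | 0 | 0 | 0
0 | 1 | 1 | 1 | 1 | 1
1 | 0 | 0 | 0 | 0 | 0
1 | 0 | 0 | 1 | 0 | 0
1 | 0 | 1 | 0 | 1 | 1
1 | 0 | 1 | 1 | 0 | 0
1 | 1 | 0 | 0 | 1 | 1
1 | 1 | 0 | 1 | 1 | 1
1 | 1 | 1 | 0 | 0 | 0
1 | 1 | 1 | 1 | 1 | 1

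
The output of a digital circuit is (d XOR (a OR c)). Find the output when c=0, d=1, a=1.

Substituting: (1 XOR (1 OR 0))
= 0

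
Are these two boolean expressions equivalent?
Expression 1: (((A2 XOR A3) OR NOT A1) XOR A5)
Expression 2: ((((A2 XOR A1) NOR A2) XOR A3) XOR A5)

No. Counterexample: with A3=0, A2=1, A5=0, A1=0, Expression 1 = 1 but Expression 2 = 0.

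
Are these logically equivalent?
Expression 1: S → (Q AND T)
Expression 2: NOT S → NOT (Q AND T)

No, Inverse is not equivalent to original (counterexample: T=0, S=1, Q=0)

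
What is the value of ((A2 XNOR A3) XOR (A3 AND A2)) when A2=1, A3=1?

Substituting: ((1 XNOR 1) XOR (1 AND 1))
= 0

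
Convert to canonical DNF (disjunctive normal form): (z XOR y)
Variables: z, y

(NOT z AND y) OR (z AND NOT y)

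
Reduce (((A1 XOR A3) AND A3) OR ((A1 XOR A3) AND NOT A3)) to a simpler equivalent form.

By distribution ((E AND v) OR (E AND NOT v) = E):
= (A1 XOR A3)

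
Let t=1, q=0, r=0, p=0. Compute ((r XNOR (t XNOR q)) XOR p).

Substituting: ((0 XNOR (1 XNOR 0)) XOR 0)
= 1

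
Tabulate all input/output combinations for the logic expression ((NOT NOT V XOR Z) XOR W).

Z | V | W | Output
------------------
0 | 0 | 0 | 0
0 | 0 | 1 | 1
0 | 1 | 0 | 1
0 | 1 | 1 | 0
1 | 0 | 0 | 1
1 | 0 | 1 | 0
1 | 1 | 0 | 0
1 | 1 | 1 | 1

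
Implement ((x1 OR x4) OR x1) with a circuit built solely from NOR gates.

((((x1 NOR x4) NOR (x1 NOR x4)) NOR x1) NOR (((x1 NOR x4) NOR (x1 NOR x4)) NOR x1))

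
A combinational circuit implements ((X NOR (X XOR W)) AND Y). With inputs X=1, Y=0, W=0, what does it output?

Substituting: ((1 NOR (1 XOR 0)) AND 0)
= 0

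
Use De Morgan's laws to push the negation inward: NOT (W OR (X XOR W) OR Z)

NOT W AND NOT (X XOR W) AND NOT Z
De Morgan's: NOT(OR of terms) = AND of negations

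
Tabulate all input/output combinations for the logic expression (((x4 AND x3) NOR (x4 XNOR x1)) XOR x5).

x3 | x4 | x5 | x1 | Output
--------------------------
0 | 0 | 0 | 0 | 0
0 | 0 | 0 | 1 | 1
0 | 0 | 1 | 0 | 1
0 | 0 | 1 | 1 | 0
0 | 1 | 0 | 0 | 1
0 | 1 | 0 | 1 | 0
0 | 1 | 1 | 0 | 0
0 | 1 | 1 | 1 | 1
1 | 0 | 0 | 0 | 0
1 | 0 | 0 | 1 | 1
1 | 0 | 1 | 0 | 1
1 | 0 | 1 | 1 | 0
1 | 1 | 0 | 0 | 0
1 | 1 | 0 | 1 | 0
1 | 1 | 1 | 0 | 1
1 | 1 | 1 | 1 | 1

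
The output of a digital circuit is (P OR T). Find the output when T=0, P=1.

Substituting: (1 OR 0)
= 1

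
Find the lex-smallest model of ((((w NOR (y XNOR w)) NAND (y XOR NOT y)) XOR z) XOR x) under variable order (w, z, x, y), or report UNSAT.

w=0, z=0, x=0, y=0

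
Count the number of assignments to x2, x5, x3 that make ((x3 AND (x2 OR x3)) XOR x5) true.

Satisfying assignments: (0,0,1), (0,1,0), (1,0,1), (1,1,0)
Count: 4 out of 8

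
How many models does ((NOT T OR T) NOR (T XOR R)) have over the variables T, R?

No assignment satisfies the expression.
Count: 0 out of 4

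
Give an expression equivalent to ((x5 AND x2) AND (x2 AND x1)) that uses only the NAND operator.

((((x5 NAND x2) NAND (x5 NAND x2)) NAND ((x2 NAND x1) NAND (x2 NAND x1))) NAND (((x5 NAND x2) NAND (x5 NAND x2)) NAND ((x2 NAND x1) NAND (x2 NAND x1))))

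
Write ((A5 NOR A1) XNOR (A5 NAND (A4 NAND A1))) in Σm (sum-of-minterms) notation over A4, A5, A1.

Σm(0, 2, 3, 4, 6) = (NOT A4 AND NOT A5 AND NOT A1) OR (NOT A4 AND A5 AND NOT A1) OR (NOT A4 AND A5 AND A1) OR (A4 AND NOT A5 AND NOT A1) OR (A4 AND A5 AND NOT A1)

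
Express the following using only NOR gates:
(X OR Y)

((X NOR Y) NOR (X NOR Y))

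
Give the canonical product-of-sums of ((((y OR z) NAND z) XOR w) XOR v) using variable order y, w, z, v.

ΠM(1, 2, 4, 7, 9, 10, 12, 15) = (y OR w OR z OR NOT v) AND (y OR w OR NOT z OR v) AND (y OR NOT w OR z OR v) AND (y OR NOT w OR NOT z OR NOT v) AND (NOT y OR w OR z OR NOT v) AND (NOT y OR w OR NOT z OR v) AND (NOT y OR NOT w OR z OR v) AND (NOT y OR NOT w OR NOT z OR NOT v)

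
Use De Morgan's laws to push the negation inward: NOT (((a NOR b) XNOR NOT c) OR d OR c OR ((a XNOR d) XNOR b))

NOT ((a NOR b) XNOR NOT c) AND NOT d AND NOT c AND NOT ((a XNOR d) XNOR b)
De Morgan's: NOT(OR of terms) = AND of negations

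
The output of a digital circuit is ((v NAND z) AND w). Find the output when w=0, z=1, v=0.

Substituting: ((0 NAND 1) AND 0)
= 0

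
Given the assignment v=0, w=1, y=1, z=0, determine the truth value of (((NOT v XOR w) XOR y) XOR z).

Substituting: (((NOT 0 XOR 1) XOR 1) XOR 0)
= 1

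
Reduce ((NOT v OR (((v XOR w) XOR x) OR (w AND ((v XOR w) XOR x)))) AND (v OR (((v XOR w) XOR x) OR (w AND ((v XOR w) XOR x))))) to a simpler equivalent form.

By distribution ((E OR v) AND (E OR NOT v) = E) then absorption (E OR (E AND v) = E):
= ((v XOR w) XOR x)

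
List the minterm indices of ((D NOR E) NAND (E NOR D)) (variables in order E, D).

Σm(1, 2, 3) = (NOT E AND D) OR (E AND NOT D) OR (E AND D)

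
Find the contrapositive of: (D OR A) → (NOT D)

Contrapositive: D → NOT (D OR A)
Note: A statement and its contrapositive are logically equivalent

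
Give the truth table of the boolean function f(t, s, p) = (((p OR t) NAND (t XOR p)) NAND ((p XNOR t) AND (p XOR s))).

t | s | p | Output
------------------
0 | 0 | 0 | 1
0 | 0 | 1 | 1
0 | 1 | 0 | 0
0 | 1 | 1 | 1
1 | 0 | 0 | 1
1 | 0 | 1 | 0
1 | 1 | 0 | 1
1 | 1 | 1 | 1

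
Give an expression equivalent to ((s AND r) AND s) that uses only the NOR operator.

((((s NOR s) NOR (r NOR r)) NOR ((s NOR s) NOR (r NOR r))) NOR (s NOR s))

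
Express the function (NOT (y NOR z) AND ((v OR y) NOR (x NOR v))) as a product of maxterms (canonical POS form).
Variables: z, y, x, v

ΠM(0, 1, 2, 3, 4, 5, 6, 7, 8, 9, 11, 12, 13, 14, 15) = (z OR y OR x OR v) AND (z OR y OR x OR NOT v) AND (z OR y OR NOT x OR v) AND (z OR y OR NOT x OR NOT v) AND (z OR NOT y OR x OR v) AND (z OR NOT y OR x OR NOT v) AND (z OR NOT y OR NOT x OR v) AND (z OR NOT y OR NOT x OR NOT v) AND (NOT z OR y OR x OR v) AND (NOT z OR y OR x OR NOT v) AND (NOT z OR y OR NOT x OR NOT v) AND (NOT z OR NOT y OR x OR v) AND (NOT z OR NOT y OR x OR NOT v) AND (NOT z OR NOT y OR NOT x OR v) AND (NOT z OR NOT y OR NOT x OR NOT v)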